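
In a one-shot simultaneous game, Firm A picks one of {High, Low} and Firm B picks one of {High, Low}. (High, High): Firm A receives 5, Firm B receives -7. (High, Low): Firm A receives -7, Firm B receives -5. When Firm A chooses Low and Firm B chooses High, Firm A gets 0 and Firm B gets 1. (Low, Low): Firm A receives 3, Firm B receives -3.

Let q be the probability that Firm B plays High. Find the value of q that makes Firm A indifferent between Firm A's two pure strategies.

q = 2/3

For Firm A to be willing to mix, Firm A must be indifferent between High and Low, which pins down Firm B's mix.
  Firm A's expected payoff from High: q·5 + (1−q)·(-7) = 12q - 7
  Firm A's expected payoff from Low: q·0 + (1−q)·3 = -3q + 3
  12q - 7 = -3q + 3  ⇒  15q = 10  ⇒  q = 2/3.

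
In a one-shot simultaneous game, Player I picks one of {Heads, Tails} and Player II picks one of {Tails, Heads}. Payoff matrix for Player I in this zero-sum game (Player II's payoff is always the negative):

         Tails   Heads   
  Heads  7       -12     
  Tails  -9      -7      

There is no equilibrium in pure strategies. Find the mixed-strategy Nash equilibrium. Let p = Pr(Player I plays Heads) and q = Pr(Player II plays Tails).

p = 2/21, q = 5/21

For Player II to be willing to mix, Player II must be indifferent between Tails and Heads, which pins down Player I's mix.
  Player II's expected payoff from Tails: p·(-7) + (1−p)·9 = -16p + 9
  Player II's expected payoff from Heads: p·12 + (1−p)·7 = 5p + 7
  -16p + 9 = 5p + 7  ⇒  -21p = -2  ⇒  p = 2/21.
Player II's mix must leave Player I indifferent between Heads and Tails.
  Player I's payoff from Heads: q·7 + (1−q)·(-12) = 19q - 12
  Player I's payoff from Tails: q·(-9) + (1−q)·(-7) = -2q - 7
  19q - 12 = -2q - 7  ⇒  21q = 5  ⇒  q = 5/21.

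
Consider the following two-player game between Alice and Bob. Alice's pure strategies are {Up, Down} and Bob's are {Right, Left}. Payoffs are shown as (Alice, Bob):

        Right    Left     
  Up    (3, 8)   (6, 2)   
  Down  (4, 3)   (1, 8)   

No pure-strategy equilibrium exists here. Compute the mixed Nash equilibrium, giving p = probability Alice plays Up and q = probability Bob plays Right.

Set Bob's expected payoff from Right equal to that from Left:
  Bob's expected payoff from Right: p·8 + (1−p)·3 = 5p + 3
  Bob's expected payoff from Left: p·2 + (1−p)·8 = -6p + 8
  5p + 3 = -6p + 8  ⇒  11p = 5  ⇒  p = 5/11.
For Alice to be willing to mix, Alice must be indifferent between Up and Down, which pins down Bob's mix.
  Alice's payoff to Up: q·3 + (1−q)·6 = -3q + 6
  Alice's payoff to Down: q·4 + (1−q)·1 = 3q + 1
  -3q + 6 = 3q + 1  ⇒  -6q = -5  ⇒  q = 5/6.

p = 5/11, q = 5/6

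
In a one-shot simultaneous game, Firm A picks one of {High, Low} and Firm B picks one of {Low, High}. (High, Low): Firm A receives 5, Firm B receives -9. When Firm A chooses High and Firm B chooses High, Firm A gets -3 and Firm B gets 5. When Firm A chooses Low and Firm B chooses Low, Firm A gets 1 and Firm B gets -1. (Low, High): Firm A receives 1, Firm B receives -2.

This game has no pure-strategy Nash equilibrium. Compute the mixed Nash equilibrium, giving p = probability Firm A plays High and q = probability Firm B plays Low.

p = 1/15, q = 1/2

Firm A's mix must leave Firm B indifferent between Low and High.
  Firm B's expected payoff from Low: p·(-9) + (1−p)·(-1) = -8p - 1
  Firm B's expected payoff from High: p·5 + (1−p)·(-2) = 7p - 2
  -8p - 1 = 7p - 2  ⇒  -15p = -1  ⇒  p = 1/15.
For Firm A to be willing to mix, Firm A must be indifferent between High and Low, which pins down Firm B's mix.
  Firm A's payoff to High: q·5 + (1−q)·(-3) = 8q - 3
  Firm A's payoff to Low: q·1 + (1−q)·1 = 1
  8q - 3 = 1  ⇒  8q = 4  ⇒  q = 1/2.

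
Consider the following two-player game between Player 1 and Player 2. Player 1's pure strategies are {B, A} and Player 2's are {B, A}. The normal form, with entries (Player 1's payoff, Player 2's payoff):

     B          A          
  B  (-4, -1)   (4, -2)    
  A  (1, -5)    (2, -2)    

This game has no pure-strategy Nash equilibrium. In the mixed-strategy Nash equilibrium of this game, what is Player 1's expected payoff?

12/7

Set Player 1's expected payoff from B equal to that from A:
  Player 1's payoff from B: q·(-4) + (1−q)·4 = -8q + 4
  Player 1's payoff from A: q·1 + (1−q)·2 = -q + 2
  -8q + 4 = -q + 2  ⇒  -7q = -2  ⇒  q = 2/7.
At equilibrium Player 1 is indifferent across rows, so Player 1's payoff equals the payoff from B: (2/7)·(-4) + (5/7)·4 = 12/7.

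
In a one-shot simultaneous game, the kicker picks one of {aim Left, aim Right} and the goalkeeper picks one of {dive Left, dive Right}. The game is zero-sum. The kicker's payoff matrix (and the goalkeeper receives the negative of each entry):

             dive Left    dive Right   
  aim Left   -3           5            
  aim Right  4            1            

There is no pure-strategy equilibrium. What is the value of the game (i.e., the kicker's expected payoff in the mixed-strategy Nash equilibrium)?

In a mixed equilibrium the kicker is indifferent between aim Left and aim Right; this condition fixes q.
  the kicker's payoff from aim Left: q·(-3) + (1−q)·5 = -8q + 5
  the kicker's payoff from aim Right: q·4 + (1−q)·1 = 3q + 1
  -8q + 5 = 3q + 1  ⇒  -11q = -4  ⇒  q = 4/11.
The value is the kicker's expected payoff against this mix (using aim Left): (4/11)·(-3) + (7/11)·5 = 23/11.

v = 23/11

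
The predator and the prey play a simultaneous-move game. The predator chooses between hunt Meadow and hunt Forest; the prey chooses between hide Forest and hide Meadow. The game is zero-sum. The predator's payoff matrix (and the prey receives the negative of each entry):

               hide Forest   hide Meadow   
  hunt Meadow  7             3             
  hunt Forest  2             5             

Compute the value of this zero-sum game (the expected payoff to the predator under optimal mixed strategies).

In a mixed equilibrium the predator is indifferent between hunt Meadow and hunt Forest; this condition fixes q.
  the predator's payoff from hunt Meadow: q·7 + (1−q)·3 = 4q + 3
  the predator's payoff from hunt Forest: q·2 + (1−q)·5 = -3q + 5
  4q + 3 = -3q + 5  ⇒  7q = 2  ⇒  q = 2/7.
The value is the predator's expected payoff against this mix (using hunt Meadow): (2/7)·7 + (5/7)·3 = 29/7.

v = 29/7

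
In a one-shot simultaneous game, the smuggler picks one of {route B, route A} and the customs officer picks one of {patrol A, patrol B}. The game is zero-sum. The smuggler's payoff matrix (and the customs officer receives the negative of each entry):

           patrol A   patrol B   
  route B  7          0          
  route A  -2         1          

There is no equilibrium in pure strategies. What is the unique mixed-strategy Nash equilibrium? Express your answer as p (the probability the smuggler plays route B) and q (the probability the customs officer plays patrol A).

In a mixed equilibrium the customs officer is indifferent between patrol A and patrol B; this condition fixes p.
  the customs officer's payoff from patrol A: p·(-7) + (1−p)·2 = -9p + 2
  the customs officer's payoff from patrol B: p·0 + (1−p)·(-1) = p - 1
  -9p + 2 = p - 1  ⇒  -10p = -3  ⇒  p = 3/10.
Set the smuggler's expected payoff from route B equal to that from route A:
  the smuggler's expected payoff from route B: q·7 + (1−q)·0 = 7q
  the smuggler's expected payoff from route A: q·(-2) + (1−q)·1 = -3q + 1
  7q = -3q + 1  ⇒  10q = 1  ⇒  q = 1/10.

p = 3/10, q = 1/10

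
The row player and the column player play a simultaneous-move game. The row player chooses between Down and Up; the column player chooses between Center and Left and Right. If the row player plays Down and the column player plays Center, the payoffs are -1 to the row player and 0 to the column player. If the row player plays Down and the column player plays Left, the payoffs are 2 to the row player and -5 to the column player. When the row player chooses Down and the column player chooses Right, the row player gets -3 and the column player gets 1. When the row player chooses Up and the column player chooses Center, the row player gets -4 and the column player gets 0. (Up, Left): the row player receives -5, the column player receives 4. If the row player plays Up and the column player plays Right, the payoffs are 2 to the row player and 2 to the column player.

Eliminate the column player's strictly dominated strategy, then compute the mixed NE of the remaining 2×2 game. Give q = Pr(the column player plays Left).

The column player's strategy Center is strictly dominated by Right: 1 > 0 and 2 > 0. Eliminate Center.
In a mixed equilibrium the row player is indifferent between Down and Up; this condition fixes q.
  the row player's payoff to Down: q·2 + (1−q)·(-3) = 5q - 3
  the row player's payoff to Up: q·(-5) + (1−q)·2 = -7q + 2
  5q - 3 = -7q + 2  ⇒  12q = 5  ⇒  q = 5/12.

q = 5/12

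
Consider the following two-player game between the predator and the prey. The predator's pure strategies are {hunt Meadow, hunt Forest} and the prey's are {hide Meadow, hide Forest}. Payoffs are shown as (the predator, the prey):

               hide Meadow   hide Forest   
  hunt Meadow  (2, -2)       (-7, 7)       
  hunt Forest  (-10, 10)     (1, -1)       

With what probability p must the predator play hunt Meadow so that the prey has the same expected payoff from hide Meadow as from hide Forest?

p = 11/20

The prey's indifference between hide Meadow and hide Forest determines the predator's mixing probability p:
  the prey's payoff to hide Meadow: p·(-2) + (1−p)·10 = -12p + 10
  the prey's payoff to hide Forest: p·7 + (1−p)·(-1) = 8p - 1
  -12p + 10 = 8p - 1  ⇒  -20p = -11  ⇒  p = 11/20.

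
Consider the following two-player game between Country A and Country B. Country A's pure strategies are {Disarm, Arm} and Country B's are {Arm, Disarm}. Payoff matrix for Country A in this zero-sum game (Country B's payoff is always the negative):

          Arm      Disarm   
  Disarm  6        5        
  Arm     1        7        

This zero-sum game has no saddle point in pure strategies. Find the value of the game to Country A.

v = 37/7

Set Country A's expected payoff from Disarm equal to that from Arm:
  Country A's expected payoff from Disarm: q·6 + (1−q)·5 = q + 5
  Country A's expected payoff from Arm: q·1 + (1−q)·7 = -6q + 7
  q + 5 = -6q + 7  ⇒  7q = 2  ⇒  q = 2/7.
The value is Country A's expected payoff against this mix (using Disarm): (2/7)·6 + (5/7)·5 = 37/7.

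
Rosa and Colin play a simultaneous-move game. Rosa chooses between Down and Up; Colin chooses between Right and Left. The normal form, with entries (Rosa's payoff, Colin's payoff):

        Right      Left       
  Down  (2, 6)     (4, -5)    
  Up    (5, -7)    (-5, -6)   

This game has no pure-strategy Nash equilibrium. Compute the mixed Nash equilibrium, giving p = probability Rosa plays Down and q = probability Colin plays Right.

p = 1/12, q = 3/4

For Colin to be willing to mix, Colin must be indifferent between Right and Left, which pins down Rosa's mix.
  Colin's payoff from Right: p·6 + (1−p)·(-7) = 13p - 7
  Colin's payoff from Left: p·(-5) + (1−p)·(-6) = p - 6
  13p - 7 = p - 6  ⇒  12p = 1  ⇒  p = 1/12.
Colin's mix must leave Rosa indifferent between Down and Up.
  Rosa's payoff from Down: q·2 + (1−q)·4 = -2q + 4
  Rosa's payoff from Up: q·5 + (1−q)·(-5) = 10q - 5
  -2q + 4 = 10q - 5  ⇒  -12q = -9  ⇒  q = 3/4.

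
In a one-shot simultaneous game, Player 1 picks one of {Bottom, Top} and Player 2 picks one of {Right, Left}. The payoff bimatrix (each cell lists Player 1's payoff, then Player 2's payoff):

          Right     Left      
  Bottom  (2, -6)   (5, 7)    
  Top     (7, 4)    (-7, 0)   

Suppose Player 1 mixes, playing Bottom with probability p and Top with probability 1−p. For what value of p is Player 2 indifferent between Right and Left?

For Player 2 to be willing to mix, Player 2 must be indifferent between Right and Left, which pins down Player 1's mix.
  Player 2's payoff from Right: p·(-6) + (1−p)·4 = -10p + 4
  Player 2's payoff from Left: p·7 + (1−p)·0 = 7p
  -10p + 4 = 7p  ⇒  -17p = -4  ⇒  p = 4/17.

p = 4/17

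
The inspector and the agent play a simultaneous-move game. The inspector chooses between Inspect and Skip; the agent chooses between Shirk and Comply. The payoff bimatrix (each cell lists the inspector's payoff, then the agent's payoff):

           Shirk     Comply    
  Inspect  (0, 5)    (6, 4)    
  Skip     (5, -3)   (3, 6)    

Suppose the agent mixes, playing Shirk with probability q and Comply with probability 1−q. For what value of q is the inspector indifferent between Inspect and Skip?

q = 3/8

Set the inspector's expected payoff from Inspect equal to that from Skip:
  the inspector's payoff from Inspect: q·0 + (1−q)·6 = -6q + 6
  the inspector's payoff from Skip: q·5 + (1−q)·3 = 2q + 3
  -6q + 6 = 2q + 3  ⇒  -8q = -3  ⇒  q = 3/8.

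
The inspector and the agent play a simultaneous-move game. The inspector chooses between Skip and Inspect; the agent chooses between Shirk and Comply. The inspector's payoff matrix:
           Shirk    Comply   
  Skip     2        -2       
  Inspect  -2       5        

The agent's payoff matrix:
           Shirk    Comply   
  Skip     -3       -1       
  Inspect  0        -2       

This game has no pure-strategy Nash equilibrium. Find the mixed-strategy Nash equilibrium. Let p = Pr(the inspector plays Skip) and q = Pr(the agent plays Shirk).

p = 1/2, q = 7/11

The inspector's mix must leave the agent indifferent between Shirk and Comply.
  the agent's payoff to Shirk: p·(-3) + (1−p)·0 = -3p
  the agent's payoff to Comply: p·(-1) + (1−p)·(-2) = p - 2
  -3p = p - 2  ⇒  -4p = -2  ⇒  p = 1/2.
In a mixed equilibrium the inspector is indifferent between Skip and Inspect; this condition fixes q.
  the inspector's expected payoff from Skip: q·2 + (1−q)·(-2) = 4q - 2
  the inspector's expected payoff from Inspect: q·(-2) + (1−q)·5 = -7q + 5
  4q - 2 = -7q + 5  ⇒  11q = 7  ⇒  q = 7/11.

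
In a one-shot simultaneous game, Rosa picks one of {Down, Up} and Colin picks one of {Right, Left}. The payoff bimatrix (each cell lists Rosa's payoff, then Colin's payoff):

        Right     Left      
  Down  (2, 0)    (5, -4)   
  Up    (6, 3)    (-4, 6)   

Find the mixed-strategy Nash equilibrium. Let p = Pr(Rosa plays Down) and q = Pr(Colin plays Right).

p = 3/7, q = 9/13

In a mixed equilibrium Colin is indifferent between Right and Left; this condition fixes p.
  Colin's expected payoff from Right: p·0 + (1−p)·3 = -3p + 3
  Colin's expected payoff from Left: p·(-4) + (1−p)·6 = -10p + 6
  -3p + 3 = -10p + 6  ⇒  7p = 3  ⇒  p = 3/7.
For Rosa to be willing to mix, Rosa must be indifferent between Down and Up, which pins down Colin's mix.
  Rosa's expected payoff from Down: q·2 + (1−q)·5 = -3q + 5
  Rosa's expected payoff from Up: q·6 + (1−q)·(-4) = 10q - 4
  -3q + 5 = 10q - 4  ⇒  -13q = -9  ⇒  q = 9/13.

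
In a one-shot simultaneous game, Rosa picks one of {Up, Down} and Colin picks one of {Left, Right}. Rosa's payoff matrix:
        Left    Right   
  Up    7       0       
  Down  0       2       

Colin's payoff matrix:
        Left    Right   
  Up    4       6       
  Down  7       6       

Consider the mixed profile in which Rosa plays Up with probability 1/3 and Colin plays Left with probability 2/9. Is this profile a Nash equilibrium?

Yes

Check Colin's indifference given Rosa's mix p = 1/3:
  payoff from Left = 6; payoff from Right = 6 — equal.
Check Rosa's indifference given Colin's mix q = 2/9:
  payoff from Up = 14/9; payoff from Down = 14/9 — equal.
Both players are indifferent, so neither can profitably deviate.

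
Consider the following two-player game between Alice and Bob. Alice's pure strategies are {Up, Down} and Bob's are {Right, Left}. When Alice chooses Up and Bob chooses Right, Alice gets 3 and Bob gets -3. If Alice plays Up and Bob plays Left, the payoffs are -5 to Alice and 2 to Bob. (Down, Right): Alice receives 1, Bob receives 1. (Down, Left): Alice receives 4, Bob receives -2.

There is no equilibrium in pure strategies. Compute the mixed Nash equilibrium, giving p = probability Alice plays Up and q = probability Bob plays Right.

Set Bob's expected payoff from Right equal to that from Left:
  Bob's payoff to Right: p·(-3) + (1−p)·1 = -4p + 1
  Bob's payoff to Left: p·2 + (1−p)·(-2) = 4p - 2
  -4p + 1 = 4p - 2  ⇒  -8p = -3  ⇒  p = 3/8.
In a mixed equilibrium Alice is indifferent between Up and Down; this condition fixes q.
  Alice's payoff to Up: q·3 + (1−q)·(-5) = 8q - 5
  Alice's payoff to Down: q·1 + (1−q)·4 = -3q + 4
  8q - 5 = -3q + 4  ⇒  11q = 9  ⇒  q = 9/11.

p = 3/8, q = 9/11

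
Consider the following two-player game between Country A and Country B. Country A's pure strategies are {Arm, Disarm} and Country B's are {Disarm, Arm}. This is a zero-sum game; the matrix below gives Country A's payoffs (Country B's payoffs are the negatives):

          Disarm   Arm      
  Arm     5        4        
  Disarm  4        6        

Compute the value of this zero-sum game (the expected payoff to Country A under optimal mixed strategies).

v = 14/3

Country A's indifference between Arm and Disarm determines Country B's mixing probability q:
  Country A's payoff from Arm: q·5 + (1−q)·4 = q + 4
  Country A's payoff from Disarm: q·4 + (1−q)·6 = -2q + 6
  q + 4 = -2q + 6  ⇒  3q = 2  ⇒  q = 2/3.
The value is Country A's expected payoff against this mix (using Arm): (2/3)·5 + (1/3)·4 = 14/3.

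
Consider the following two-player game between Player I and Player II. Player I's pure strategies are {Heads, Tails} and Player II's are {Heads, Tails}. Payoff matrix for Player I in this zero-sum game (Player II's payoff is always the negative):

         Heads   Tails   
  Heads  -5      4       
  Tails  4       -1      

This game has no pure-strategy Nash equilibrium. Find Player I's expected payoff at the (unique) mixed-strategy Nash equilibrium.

11/14

Player II's mix must leave Player I indifferent between Heads and Tails.
  Player I's expected payoff from Heads: q·(-5) + (1−q)·4 = -9q + 4
  Player I's expected payoff from Tails: q·4 + (1−q)·(-1) = 5q - 1
  -9q + 4 = 5q - 1  ⇒  -14q = -5  ⇒  q = 5/14.
At equilibrium Player I is indifferent across rows, so Player I's payoff equals the payoff from Heads: (5/14)·(-5) + (9/14)·4 = 11/14.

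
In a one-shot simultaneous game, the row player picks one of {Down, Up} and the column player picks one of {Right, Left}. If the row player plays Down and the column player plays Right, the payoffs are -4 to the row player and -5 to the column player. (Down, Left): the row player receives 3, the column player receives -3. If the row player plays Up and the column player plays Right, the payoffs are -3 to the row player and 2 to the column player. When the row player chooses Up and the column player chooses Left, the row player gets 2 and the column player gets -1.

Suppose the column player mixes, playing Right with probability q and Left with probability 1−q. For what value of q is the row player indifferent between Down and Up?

For the row player to be willing to mix, the row player must be indifferent between Down and Up, which pins down the column player's mix.
  the row player's payoff to Down: q·(-4) + (1−q)·3 = -7q + 3
  the row player's payoff to Up: q·(-3) + (1−q)·2 = -5q + 2
  -7q + 3 = -5q + 2  ⇒  -2q = -1  ⇒  q = 1/2.

q = 1/2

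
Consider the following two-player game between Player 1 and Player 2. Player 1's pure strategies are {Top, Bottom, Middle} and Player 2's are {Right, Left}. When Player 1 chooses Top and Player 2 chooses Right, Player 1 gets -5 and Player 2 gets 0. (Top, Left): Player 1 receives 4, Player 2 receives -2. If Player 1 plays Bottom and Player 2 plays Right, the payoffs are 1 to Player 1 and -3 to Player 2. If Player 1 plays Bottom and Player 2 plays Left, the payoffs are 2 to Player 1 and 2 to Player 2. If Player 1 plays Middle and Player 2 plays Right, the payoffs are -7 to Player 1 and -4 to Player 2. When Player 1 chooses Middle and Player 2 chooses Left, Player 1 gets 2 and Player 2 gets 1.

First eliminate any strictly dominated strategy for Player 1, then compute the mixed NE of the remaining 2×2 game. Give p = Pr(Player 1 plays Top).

Player 1's strategy Middle is strictly dominated by Top: -5 > -7 and 4 > 2. Eliminate Middle.
Player 1's mix must leave Player 2 indifferent between Right and Left.
  Player 2's payoff to Right: p·0 + (1−p)·(-3) = 3p - 3
  Player 2's payoff to Left: p·(-2) + (1−p)·2 = -4p + 2
  3p - 3 = -4p + 2  ⇒  7p = 5  ⇒  p = 5/7.

p = 5/7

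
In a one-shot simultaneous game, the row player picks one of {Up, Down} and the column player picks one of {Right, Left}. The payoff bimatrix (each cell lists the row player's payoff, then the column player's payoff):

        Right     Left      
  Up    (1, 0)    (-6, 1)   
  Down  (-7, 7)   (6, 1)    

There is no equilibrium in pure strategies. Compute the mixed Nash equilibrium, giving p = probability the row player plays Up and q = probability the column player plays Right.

p = 6/7, q = 3/5

In a mixed equilibrium the column player is indifferent between Right and Left; this condition fixes p.
  the column player's payoff to Right: p·0 + (1−p)·7 = -7p + 7
  the column player's payoff to Left: p·1 + (1−p)·1 = 1
  -7p + 7 = 1  ⇒  -7p = -6  ⇒  p = 6/7.
In a mixed equilibrium the row player is indifferent between Up and Down; this condition fixes q.
  the row player's expected payoff from Up: q·1 + (1−q)·(-6) = 7q - 6
  the row player's expected payoff from Down: q·(-7) + (1−q)·6 = -13q + 6
  7q - 6 = -13q + 6  ⇒  20q = 12  ⇒  q = 3/5.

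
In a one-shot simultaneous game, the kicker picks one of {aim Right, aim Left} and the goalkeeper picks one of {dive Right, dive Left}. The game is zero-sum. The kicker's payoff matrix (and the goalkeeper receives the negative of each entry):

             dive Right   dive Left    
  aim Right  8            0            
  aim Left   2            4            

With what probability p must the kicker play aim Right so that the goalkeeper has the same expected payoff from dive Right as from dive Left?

p = 1/5

Set the goalkeeper's expected payoff from dive Right equal to that from dive Left:
  the goalkeeper's payoff from dive Right: p·(-8) + (1−p)·(-2) = -6p - 2
  the goalkeeper's payoff from dive Left: p·0 + (1−p)·(-4) = 4p - 4
  -6p - 2 = 4p - 4  ⇒  -10p = -2  ⇒  p = 1/5.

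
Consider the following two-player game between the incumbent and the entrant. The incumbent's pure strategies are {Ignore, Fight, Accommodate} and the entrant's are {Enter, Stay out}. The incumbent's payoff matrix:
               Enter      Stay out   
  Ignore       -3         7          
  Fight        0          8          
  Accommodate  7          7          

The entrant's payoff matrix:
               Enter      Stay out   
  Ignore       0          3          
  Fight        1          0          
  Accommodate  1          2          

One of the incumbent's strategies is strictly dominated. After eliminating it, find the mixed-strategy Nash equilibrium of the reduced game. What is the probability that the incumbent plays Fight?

The incumbent's strategy Ignore is strictly dominated by Fight: 0 > -3 and 8 > 7. Eliminate Ignore.
For the entrant to be willing to mix, the entrant must be indifferent between Enter and Stay out, which pins down the incumbent's mix.
  the entrant's payoff to Enter: p·1 + (1−p)·1 = 1
  the entrant's payoff to Stay out: p·0 + (1−p)·2 = -2p + 2
  1 = -2p + 2  ⇒  2p = 1  ⇒  p = 1/2.

p = 1/2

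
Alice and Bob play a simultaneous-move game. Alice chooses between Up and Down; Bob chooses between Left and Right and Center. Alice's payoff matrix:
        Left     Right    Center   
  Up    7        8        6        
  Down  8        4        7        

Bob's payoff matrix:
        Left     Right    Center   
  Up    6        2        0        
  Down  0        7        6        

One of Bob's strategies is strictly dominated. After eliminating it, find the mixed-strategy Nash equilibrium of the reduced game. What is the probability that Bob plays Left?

q = 4/5

Bob's strategy Center is strictly dominated by Right: 2 > 0 and 7 > 6. Eliminate Center.
For Alice to be willing to mix, Alice must be indifferent between Up and Down, which pins down Bob's mix.
  Alice's payoff from Up: q·7 + (1−q)·8 = -q + 8
  Alice's payoff from Down: q·8 + (1−q)·4 = 4q + 4
  -q + 8 = 4q + 4  ⇒  -5q = -4  ⇒  q = 4/5.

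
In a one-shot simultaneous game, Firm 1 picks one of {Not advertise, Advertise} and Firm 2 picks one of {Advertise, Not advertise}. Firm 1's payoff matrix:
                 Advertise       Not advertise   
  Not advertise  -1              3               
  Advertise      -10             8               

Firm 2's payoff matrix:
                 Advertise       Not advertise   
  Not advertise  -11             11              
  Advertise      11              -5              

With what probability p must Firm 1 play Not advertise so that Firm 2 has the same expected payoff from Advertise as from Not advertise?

Firm 2's indifference between Advertise and Not advertise determines Firm 1's mixing probability p:
  Firm 2's payoff to Advertise: p·(-11) + (1−p)·11 = -22p + 11
  Firm 2's payoff to Not advertise: p·11 + (1−p)·(-5) = 16p - 5
  -22p + 11 = 16p - 5  ⇒  -38p = -16  ⇒  p = 8/19.

p = 8/19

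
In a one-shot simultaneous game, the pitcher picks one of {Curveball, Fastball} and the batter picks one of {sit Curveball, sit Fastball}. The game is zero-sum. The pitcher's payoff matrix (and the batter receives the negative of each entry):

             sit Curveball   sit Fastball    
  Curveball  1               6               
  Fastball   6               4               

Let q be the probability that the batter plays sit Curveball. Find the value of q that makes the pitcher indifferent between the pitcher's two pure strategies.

q = 2/7

The batter's mix must leave the pitcher indifferent between Curveball and Fastball.
  the pitcher's payoff to Curveball: q·1 + (1−q)·6 = -5q + 6
  the pitcher's payoff to Fastball: q·6 + (1−q)·4 = 2q + 4
  -5q + 6 = 2q + 4  ⇒  -7q = -2  ⇒  q = 2/7.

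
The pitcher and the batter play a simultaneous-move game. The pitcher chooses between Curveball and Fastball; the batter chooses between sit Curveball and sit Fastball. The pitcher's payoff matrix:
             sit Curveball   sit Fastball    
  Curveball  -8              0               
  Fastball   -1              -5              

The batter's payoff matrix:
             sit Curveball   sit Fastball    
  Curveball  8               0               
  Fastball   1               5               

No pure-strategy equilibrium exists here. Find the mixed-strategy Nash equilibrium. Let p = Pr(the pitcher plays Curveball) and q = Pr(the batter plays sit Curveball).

p = 1/3, q = 5/12

For the batter to be willing to mix, the batter must be indifferent between sit Curveball and sit Fastball, which pins down the pitcher's mix.
  the batter's payoff from sit Curveball: p·8 + (1−p)·1 = 7p + 1
  the batter's payoff from sit Fastball: p·0 + (1−p)·5 = -5p + 5
  7p + 1 = -5p + 5  ⇒  12p = 4  ⇒  p = 1/3.
In a mixed equilibrium the pitcher is indifferent between Curveball and Fastball; this condition fixes q.
  the pitcher's payoff to Curveball: q·(-8) + (1−q)·0 = -8q
  the pitcher's payoff to Fastball: q·(-1) + (1−q)·(-5) = 4q - 5
  -8q = 4q - 5  ⇒  -12q = -5  ⇒  q = 5/12.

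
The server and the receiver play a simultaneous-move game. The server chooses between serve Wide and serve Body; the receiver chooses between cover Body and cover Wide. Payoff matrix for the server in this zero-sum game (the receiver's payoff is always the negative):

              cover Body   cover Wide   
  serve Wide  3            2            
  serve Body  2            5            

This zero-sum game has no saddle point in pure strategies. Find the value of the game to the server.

The server's indifference between serve Wide and serve Body determines the receiver's mixing probability q:
  the server's expected payoff from serve Wide: q·3 + (1−q)·2 = q + 2
  the server's expected payoff from serve Body: q·2 + (1−q)·5 = -3q + 5
  q + 2 = -3q + 5  ⇒  4q = 3  ⇒  q = 3/4.
The value is the server's expected payoff against this mix (using serve Wide): (3/4)·3 + (1/4)·2 = 11/4.

v = 11/4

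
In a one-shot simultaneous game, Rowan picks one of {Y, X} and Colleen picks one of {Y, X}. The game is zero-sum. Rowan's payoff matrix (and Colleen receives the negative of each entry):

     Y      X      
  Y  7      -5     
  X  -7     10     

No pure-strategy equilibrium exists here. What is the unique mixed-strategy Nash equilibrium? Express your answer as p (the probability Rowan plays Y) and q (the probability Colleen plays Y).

p = 17/29, q = 15/29

Set Colleen's expected payoff from Y equal to that from X:
  Colleen's payoff from Y: p·(-7) + (1−p)·7 = -14p + 7
  Colleen's payoff from X: p·5 + (1−p)·(-10) = 15p - 10
  -14p + 7 = 15p - 10  ⇒  -29p = -17  ⇒  p = 17/29.
In a mixed equilibrium Rowan is indifferent between Y and X; this condition fixes q.
  Rowan's payoff from Y: q·7 + (1−q)·(-5) = 12q - 5
  Rowan's payoff from X: q·(-7) + (1−q)·10 = -17q + 10
  12q - 5 = -17q + 10  ⇒  29q = 15  ⇒  q = 15/29.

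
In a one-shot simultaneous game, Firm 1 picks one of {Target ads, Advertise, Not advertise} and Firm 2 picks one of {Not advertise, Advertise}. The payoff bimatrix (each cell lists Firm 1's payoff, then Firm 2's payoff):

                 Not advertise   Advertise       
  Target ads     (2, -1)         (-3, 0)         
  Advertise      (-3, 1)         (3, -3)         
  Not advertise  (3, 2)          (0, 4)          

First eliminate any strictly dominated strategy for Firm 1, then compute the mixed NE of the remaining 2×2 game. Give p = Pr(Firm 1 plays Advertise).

p = 1/3

Firm 1's strategy Target ads is strictly dominated by Not advertise: 3 > 2 and 0 > -3. Eliminate Target ads.
Set Firm 2's expected payoff from Not advertise equal to that from Advertise:
  Firm 2's expected payoff from Not advertise: p·1 + (1−p)·2 = -p + 2
  Firm 2's expected payoff from Advertise: p·(-3) + (1−p)·4 = -7p + 4
  -p + 2 = -7p + 4  ⇒  6p = 2  ⇒  p = 1/3.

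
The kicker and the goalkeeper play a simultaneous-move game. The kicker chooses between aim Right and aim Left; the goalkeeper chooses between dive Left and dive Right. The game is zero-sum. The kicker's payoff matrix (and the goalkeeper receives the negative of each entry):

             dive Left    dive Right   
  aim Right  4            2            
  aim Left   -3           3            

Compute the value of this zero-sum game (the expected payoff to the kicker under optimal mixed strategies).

v = 9/4

The goalkeeper's mix must leave the kicker indifferent between aim Right and aim Left.
  the kicker's payoff from aim Right: q·4 + (1−q)·2 = 2q + 2
  the kicker's payoff from aim Left: q·(-3) + (1−q)·3 = -6q + 3
  2q + 2 = -6q + 3  ⇒  8q = 1  ⇒  q = 1/8.
The value is the kicker's expected payoff against this mix (using aim Right): (1/8)·4 + (7/8)·2 = 9/4.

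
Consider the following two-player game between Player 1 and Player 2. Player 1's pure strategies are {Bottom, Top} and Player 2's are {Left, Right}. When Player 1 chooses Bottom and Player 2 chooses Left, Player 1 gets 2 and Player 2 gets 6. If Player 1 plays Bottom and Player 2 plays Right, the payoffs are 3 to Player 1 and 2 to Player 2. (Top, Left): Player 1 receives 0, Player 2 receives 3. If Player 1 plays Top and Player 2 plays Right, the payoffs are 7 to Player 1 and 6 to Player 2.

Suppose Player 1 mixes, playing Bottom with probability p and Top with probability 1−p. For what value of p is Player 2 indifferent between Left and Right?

p = 3/7

For Player 2 to be willing to mix, Player 2 must be indifferent between Left and Right, which pins down Player 1's mix.
  Player 2's expected payoff from Left: p·6 + (1−p)·3 = 3p + 3
  Player 2's expected payoff from Right: p·2 + (1−p)·6 = -4p + 6
  3p + 3 = -4p + 6  ⇒  7p = 3  ⇒  p = 3/7.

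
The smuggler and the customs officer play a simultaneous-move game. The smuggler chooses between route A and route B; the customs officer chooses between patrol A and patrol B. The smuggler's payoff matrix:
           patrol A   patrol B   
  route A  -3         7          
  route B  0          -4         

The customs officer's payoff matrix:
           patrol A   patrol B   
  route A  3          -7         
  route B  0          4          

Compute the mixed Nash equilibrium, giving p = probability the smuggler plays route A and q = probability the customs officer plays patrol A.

p = 2/7, q = 11/14

For the customs officer to be willing to mix, the customs officer must be indifferent between patrol A and patrol B, which pins down the smuggler's mix.
  the customs officer's payoff from patrol A: p·3 + (1−p)·0 = 3p
  the customs officer's payoff from patrol B: p·(-7) + (1−p)·4 = -11p + 4
  3p = -11p + 4  ⇒  14p = 4  ⇒  p = 2/7.
The smuggler's indifference between route A and route B determines the customs officer's mixing probability q:
  the smuggler's payoff from route A: q·(-3) + (1−q)·7 = -10q + 7
  the smuggler's payoff from route B: q·0 + (1−q)·(-4) = 4q - 4
  -10q + 7 = 4q - 4  ⇒  -14q = -11  ⇒  q = 11/14.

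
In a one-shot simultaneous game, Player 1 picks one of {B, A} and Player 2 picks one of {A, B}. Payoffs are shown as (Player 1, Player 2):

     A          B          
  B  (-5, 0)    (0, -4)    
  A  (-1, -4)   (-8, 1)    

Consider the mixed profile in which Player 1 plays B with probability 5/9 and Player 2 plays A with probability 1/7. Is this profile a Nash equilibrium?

No

Given Player 2's mix q = 1/7, Player 1's payoff from B is -5/7 but from A is -7. Player 1 strictly prefers B, so Player 1 would not mix.
So the proposed profile is not a Nash equilibrium.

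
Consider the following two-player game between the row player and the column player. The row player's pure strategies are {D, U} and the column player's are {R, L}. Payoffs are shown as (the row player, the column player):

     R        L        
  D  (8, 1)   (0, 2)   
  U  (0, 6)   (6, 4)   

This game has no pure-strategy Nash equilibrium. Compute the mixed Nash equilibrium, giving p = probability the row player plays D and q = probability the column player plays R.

p = 2/3, q = 3/7

For the column player to be willing to mix, the column player must be indifferent between R and L, which pins down the row player's mix.
  the column player's expected payoff from R: p·1 + (1−p)·6 = -5p + 6
  the column player's expected payoff from L: p·2 + (1−p)·4 = -2p + 4
  -5p + 6 = -2p + 4  ⇒  -3p = -2  ⇒  p = 2/3.
The column player's mix must leave the row player indifferent between D and U.
  the row player's expected payoff from D: q·8 + (1−q)·0 = 8q
  the row player's expected payoff from U: q·0 + (1−q)·6 = -6q + 6
  8q = -6q + 6  ⇒  14q = 6  ⇒  q = 3/7.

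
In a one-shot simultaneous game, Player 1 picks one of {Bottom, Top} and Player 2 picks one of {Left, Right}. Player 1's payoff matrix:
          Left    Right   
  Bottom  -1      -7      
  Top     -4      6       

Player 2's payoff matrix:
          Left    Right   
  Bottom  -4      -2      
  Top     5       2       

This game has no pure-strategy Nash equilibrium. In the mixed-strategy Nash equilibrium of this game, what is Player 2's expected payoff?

-2/5

In a mixed equilibrium Player 2 is indifferent between Left and Right; this condition fixes p.
  Player 2's payoff from Left: p·(-4) + (1−p)·5 = -9p + 5
  Player 2's payoff from Right: p·(-2) + (1−p)·2 = -4p + 2
  -9p + 5 = -4p + 2  ⇒  -5p = -3  ⇒  p = 3/5.
At equilibrium Player 2 is indifferent across columns, so Player 2's payoff equals the payoff from Left: (3/5)·(-4) + (2/5)·5 = -2/5.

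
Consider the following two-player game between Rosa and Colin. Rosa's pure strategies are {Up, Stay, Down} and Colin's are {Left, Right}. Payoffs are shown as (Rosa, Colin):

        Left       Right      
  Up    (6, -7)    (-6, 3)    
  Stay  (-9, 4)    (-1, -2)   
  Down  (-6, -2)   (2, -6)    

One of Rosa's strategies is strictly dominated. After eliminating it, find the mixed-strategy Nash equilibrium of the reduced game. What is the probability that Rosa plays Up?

p = 2/7

Rosa's strategy Stay is strictly dominated by Down: -6 > -9 and 2 > -1. Eliminate Stay.
In a mixed equilibrium Colin is indifferent between Left and Right; this condition fixes p.
  Colin's payoff from Left: p·(-7) + (1−p)·(-2) = -5p - 2
  Colin's payoff from Right: p·3 + (1−p)·(-6) = 9p - 6
  -5p - 2 = 9p - 6  ⇒  -14p = -4  ⇒  p = 2/7.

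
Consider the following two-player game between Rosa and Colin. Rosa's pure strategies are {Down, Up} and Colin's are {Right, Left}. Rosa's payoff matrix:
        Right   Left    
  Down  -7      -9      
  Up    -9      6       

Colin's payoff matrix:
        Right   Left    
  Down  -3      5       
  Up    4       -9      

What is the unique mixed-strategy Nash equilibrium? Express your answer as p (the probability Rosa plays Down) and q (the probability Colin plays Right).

In a mixed equilibrium Colin is indifferent between Right and Left; this condition fixes p.
  Colin's payoff from Right: p·(-3) + (1−p)·4 = -7p + 4
  Colin's payoff from Left: p·5 + (1−p)·(-9) = 14p - 9
  -7p + 4 = 14p - 9  ⇒  -21p = -13  ⇒  p = 13/21.
Colin's mix must leave Rosa indifferent between Down and Up.
  Rosa's expected payoff from Down: q·(-7) + (1−q)·(-9) = 2q - 9
  Rosa's expected payoff from Up: q·(-9) + (1−q)·6 = -15q + 6
  2q - 9 = -15q + 6  ⇒  17q = 15  ⇒  q = 15/17.

p = 13/21, q = 15/17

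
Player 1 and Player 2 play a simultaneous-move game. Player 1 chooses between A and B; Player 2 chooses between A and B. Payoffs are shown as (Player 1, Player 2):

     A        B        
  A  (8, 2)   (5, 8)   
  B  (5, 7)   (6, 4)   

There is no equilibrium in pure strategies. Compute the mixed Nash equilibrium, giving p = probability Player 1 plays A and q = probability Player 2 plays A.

p = 1/3, q = 1/4

In a mixed equilibrium Player 2 is indifferent between A and B; this condition fixes p.
  Player 2's payoff to A: p·2 + (1−p)·7 = -5p + 7
  Player 2's payoff to B: p·8 + (1−p)·4 = 4p + 4
  -5p + 7 = 4p + 4  ⇒  -9p = -3  ⇒  p = 1/3.
For Player 1 to be willing to mix, Player 1 must be indifferent between A and B, which pins down Player 2's mix.
  Player 1's expected payoff from A: q·8 + (1−q)·5 = 3q + 5
  Player 1's expected payoff from B: q·5 + (1−q)·6 = -q + 6
  3q + 5 = -q + 6  ⇒  4q = 1  ⇒  q = 1/4.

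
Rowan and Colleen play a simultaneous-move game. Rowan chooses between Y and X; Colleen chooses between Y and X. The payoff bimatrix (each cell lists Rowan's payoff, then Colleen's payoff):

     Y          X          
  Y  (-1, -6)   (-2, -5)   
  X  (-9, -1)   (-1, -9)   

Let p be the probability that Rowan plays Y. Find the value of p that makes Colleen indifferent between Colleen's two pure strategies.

p = 8/9

Colleen's indifference between Y and X determines Rowan's mixing probability p:
  Colleen's expected payoff from Y: p·(-6) + (1−p)·(-1) = -5p - 1
  Colleen's expected payoff from X: p·(-5) + (1−p)·(-9) = 4p - 9
  -5p - 1 = 4p - 9  ⇒  -9p = -8  ⇒  p = 8/9.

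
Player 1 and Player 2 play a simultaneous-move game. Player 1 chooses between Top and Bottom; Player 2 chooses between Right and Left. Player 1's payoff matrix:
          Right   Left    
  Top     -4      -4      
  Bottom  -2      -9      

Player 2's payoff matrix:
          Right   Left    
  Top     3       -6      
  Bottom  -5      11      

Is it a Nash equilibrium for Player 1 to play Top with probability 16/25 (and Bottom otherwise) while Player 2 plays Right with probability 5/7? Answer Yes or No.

Yes

Check Player 2's indifference given Player 1's mix p = 16/25:
  payoff from Right = 3/25; payoff from Left = 3/25 — equal.
Check Player 1's indifference given Player 2's mix q = 5/7:
  payoff from Top = -4; payoff from Bottom = -4 — equal.
Both players are indifferent, so neither can profitably deviate.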